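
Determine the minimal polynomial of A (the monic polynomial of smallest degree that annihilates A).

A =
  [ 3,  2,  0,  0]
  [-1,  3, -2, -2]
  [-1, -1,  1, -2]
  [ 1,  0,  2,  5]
x^3 - 9*x^2 + 27*x - 27

The characteristic polynomial is χ_A(x) = (x - 3)^4, so the eigenvalues are known. The minimal polynomial is
  m_A(x) = Π_λ (x − λ)^{k_λ}
where k_λ is the size of the *largest* Jordan block for λ (equivalently, the smallest k with (A − λI)^k v = 0 for every generalised eigenvector v of λ).

  λ = 3: largest Jordan block has size 3, contributing (x − 3)^3

So m_A(x) = (x - 3)^3 = x^3 - 9*x^2 + 27*x - 27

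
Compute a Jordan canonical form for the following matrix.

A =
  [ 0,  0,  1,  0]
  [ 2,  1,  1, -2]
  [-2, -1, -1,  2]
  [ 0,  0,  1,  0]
J_3(0) ⊕ J_1(0)

The characteristic polynomial is
  det(x·I − A) = x^4

Eigenvalues and multiplicities (the geometric multiplicity of λ is n − rank(A − λI), which equals the number of Jordan blocks for λ):
  λ = 0: algebraic multiplicity = 4, geometric multiplicity = 2

Determining the block sizes for each eigenvalue:
  λ = 0: with am = 4 and gm = 2, the partition is not yet determined (e.g. several partitions of 4 into 2 parts exist). Let N = A − (0)·I. Computing rank(N^1) = 2, rank(N^2) = 1, rank(N^3) = 0; the number of blocks of size ≥ j is rank(N^{j−1}) − rank(N^j), giving [2, 1, 1]. So we have 1 block(s) of size 3, 1 block(s) of size 1 → block sizes [3, 1]

Assembling the blocks gives a Jordan form
J =
  [0, 1, 0, 0]
  [0, 0, 1, 0]
  [0, 0, 0, 0]
  [0, 0, 0, 0]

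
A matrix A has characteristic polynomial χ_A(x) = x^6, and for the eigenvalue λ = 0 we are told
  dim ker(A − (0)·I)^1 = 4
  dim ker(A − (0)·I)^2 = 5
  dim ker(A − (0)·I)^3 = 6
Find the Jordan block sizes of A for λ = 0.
Block sizes for λ = 0: [3, 1, 1, 1]

From the dimensions of kernels of powers, the number of Jordan blocks of size at least j is d_j − d_{j−1} where d_j = dim ker(N^j) (with d_0 = 0). Computing the differences gives [4, 1, 1].
The number of blocks of size exactly k is (#blocks of size ≥ k) − (#blocks of size ≥ k + 1), so the partition is: 3 block(s) of size 1, 1 block(s) of size 3.
In nonincreasing order the block sizes are [3, 1, 1, 1].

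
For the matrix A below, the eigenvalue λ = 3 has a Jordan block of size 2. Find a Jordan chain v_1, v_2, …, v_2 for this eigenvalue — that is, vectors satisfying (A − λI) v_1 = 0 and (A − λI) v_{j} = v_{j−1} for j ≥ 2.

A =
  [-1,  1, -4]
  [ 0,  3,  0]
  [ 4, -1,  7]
A Jordan chain for λ = 3 of length 2:
v_1 = (-4, 0, 4)ᵀ
v_2 = (1, 0, 0)ᵀ

Let N = A − (3)·I. We want v_2 with N^2 v_2 = 0 but N^1 v_2 ≠ 0; then v_{j-1} := N · v_j for j = 2, …, 2.

Pick v_2 = (1, 0, 0)ᵀ.
Then v_1 = N · v_2 = (-4, 0, 4)ᵀ.

Sanity check: (A − (3)·I) v_1 = (0, 0, 0)ᵀ = 0. ✓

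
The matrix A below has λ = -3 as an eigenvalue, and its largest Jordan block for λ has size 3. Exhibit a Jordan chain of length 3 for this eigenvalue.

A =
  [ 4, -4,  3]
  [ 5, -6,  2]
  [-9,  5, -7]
A Jordan chain for λ = -3 of length 3:
v_1 = (2, 2, -2)ᵀ
v_2 = (7, 5, -9)ᵀ
v_3 = (1, 0, 0)ᵀ

Let N = A − (-3)·I. We want v_3 with N^3 v_3 = 0 but N^2 v_3 ≠ 0; then v_{j-1} := N · v_j for j = 3, …, 2.

Pick v_3 = (1, 0, 0)ᵀ.
Then v_2 = N · v_3 = (7, 5, -9)ᵀ.
Then v_1 = N · v_2 = (2, 2, -2)ᵀ.

Sanity check: (A − (-3)·I) v_1 = (0, 0, 0)ᵀ = 0. ✓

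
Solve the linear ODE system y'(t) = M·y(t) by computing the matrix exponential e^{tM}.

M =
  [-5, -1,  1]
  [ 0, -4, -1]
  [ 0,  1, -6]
e^{tM} =
  [exp(-5*t), -t*exp(-5*t), t*exp(-5*t)]
  [0, t*exp(-5*t) + exp(-5*t), -t*exp(-5*t)]
  [0, t*exp(-5*t), -t*exp(-5*t) + exp(-5*t)]

Strategy: write M = P · J · P⁻¹ where J is a Jordan canonical form, so e^{tM} = P · e^{tJ} · P⁻¹, and e^{tJ} can be computed block-by-block.

M has Jordan form
J =
  [-5,  1,  0]
  [ 0, -5,  0]
  [ 0,  0, -5]
(up to reordering of blocks).

Per-block formulas:
  For a 1×1 block at λ = -5: exp(t · [-5]) = [e^(-5t)].
  For a 2×2 Jordan block J_2(-5): exp(t · J_2(-5)) = e^(-5t)·(I + t·N), where N is the 2×2 nilpotent shift.

After assembling e^{tJ} and conjugating by P, we get:

e^{tM} =
  [exp(-5*t), -t*exp(-5*t), t*exp(-5*t)]
  [0, t*exp(-5*t) + exp(-5*t), -t*exp(-5*t)]
  [0, t*exp(-5*t), -t*exp(-5*t) + exp(-5*t)]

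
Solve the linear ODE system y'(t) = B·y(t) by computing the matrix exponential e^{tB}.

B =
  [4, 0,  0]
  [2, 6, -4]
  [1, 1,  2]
e^{tB} =
  [exp(4*t), 0, 0]
  [2*t*exp(4*t), 2*t*exp(4*t) + exp(4*t), -4*t*exp(4*t)]
  [t*exp(4*t), t*exp(4*t), -2*t*exp(4*t) + exp(4*t)]

Strategy: write B = P · J · P⁻¹ where J is a Jordan canonical form, so e^{tB} = P · e^{tJ} · P⁻¹, and e^{tJ} can be computed block-by-block.

B has Jordan form
J =
  [4, 1, 0]
  [0, 4, 0]
  [0, 0, 4]
(up to reordering of blocks).

Per-block formulas:
  For a 1×1 block at λ = 4: exp(t · [4]) = [e^(4t)].
  For a 2×2 Jordan block J_2(4): exp(t · J_2(4)) = e^(4t)·(I + t·N), where N is the 2×2 nilpotent shift.

After assembling e^{tJ} and conjugating by P, we get:

e^{tB} =
  [exp(4*t), 0, 0]
  [2*t*exp(4*t), 2*t*exp(4*t) + exp(4*t), -4*t*exp(4*t)]
  [t*exp(4*t), t*exp(4*t), -2*t*exp(4*t) + exp(4*t)]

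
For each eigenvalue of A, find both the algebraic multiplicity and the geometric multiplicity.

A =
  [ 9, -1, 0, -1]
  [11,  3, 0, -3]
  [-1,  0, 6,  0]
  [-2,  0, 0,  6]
λ = 6: alg = 4, geom = 2

Step 1 — factor the characteristic polynomial to read off the algebraic multiplicities:
  χ_A(x) = (x - 6)^4

Step 2 — compute geometric multiplicities via the rank-nullity identity g(λ) = n − rank(A − λI):
  rank(A − (6)·I) = 2, so dim ker(A − (6)·I) = n − 2 = 2

Summary:
  λ = 6: algebraic multiplicity = 4, geometric multiplicity = 2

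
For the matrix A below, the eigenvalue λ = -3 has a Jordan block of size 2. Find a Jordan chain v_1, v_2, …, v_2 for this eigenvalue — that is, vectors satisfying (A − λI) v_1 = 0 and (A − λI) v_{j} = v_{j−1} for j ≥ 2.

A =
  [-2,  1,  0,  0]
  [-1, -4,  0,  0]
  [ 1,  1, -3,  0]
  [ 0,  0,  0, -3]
A Jordan chain for λ = -3 of length 2:
v_1 = (1, -1, 1, 0)ᵀ
v_2 = (1, 0, 0, 0)ᵀ

Let N = A − (-3)·I. We want v_2 with N^2 v_2 = 0 but N^1 v_2 ≠ 0; then v_{j-1} := N · v_j for j = 2, …, 2.

Pick v_2 = (1, 0, 0, 0)ᵀ.
Then v_1 = N · v_2 = (1, -1, 1, 0)ᵀ.

Sanity check: (A − (-3)·I) v_1 = (0, 0, 0, 0)ᵀ = 0. ✓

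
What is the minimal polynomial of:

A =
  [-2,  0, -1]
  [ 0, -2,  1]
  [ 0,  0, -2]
x^2 + 4*x + 4

The characteristic polynomial is χ_A(x) = (x + 2)^3, so the eigenvalues are known. The minimal polynomial is
  m_A(x) = Π_λ (x − λ)^{k_λ}
where k_λ is the size of the *largest* Jordan block for λ (equivalently, the smallest k with (A − λI)^k v = 0 for every generalised eigenvector v of λ).

  λ = -2: largest Jordan block has size 2, contributing (x + 2)^2

So m_A(x) = (x + 2)^2 = x^2 + 4*x + 4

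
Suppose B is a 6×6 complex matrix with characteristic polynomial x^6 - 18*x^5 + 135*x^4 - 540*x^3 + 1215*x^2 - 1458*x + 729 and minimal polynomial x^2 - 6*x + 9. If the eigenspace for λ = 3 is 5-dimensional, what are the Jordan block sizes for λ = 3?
Block sizes for λ = 3: [2, 1, 1, 1, 1]

Step 1 — from the characteristic polynomial, algebraic multiplicity of λ = 3 is 6. From dim ker(B − (3)·I) = 5, there are exactly 5 Jordan blocks for λ = 3.
Step 2 — from the minimal polynomial, the factor (x − 3)^2 tells us the largest block for λ = 3 has size 2.
Step 3 — with total size 6, 5 blocks, and largest block 2, the block sizes (in nonincreasing order) are [2, 1, 1, 1, 1].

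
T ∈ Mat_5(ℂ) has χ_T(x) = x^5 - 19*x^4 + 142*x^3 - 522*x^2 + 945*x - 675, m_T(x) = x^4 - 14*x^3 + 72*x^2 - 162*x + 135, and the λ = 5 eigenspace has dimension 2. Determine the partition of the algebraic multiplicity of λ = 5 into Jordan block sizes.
Block sizes for λ = 5: [1, 1]

Step 1 — from the characteristic polynomial, algebraic multiplicity of λ = 5 is 2. From dim ker(T − (5)·I) = 2, there are exactly 2 Jordan blocks for λ = 5.
Step 2 — from the minimal polynomial, the factor (x − 5) tells us the largest block for λ = 5 has size 1.
Step 3 — with total size 2, 2 blocks, and largest block 1, the block sizes (in nonincreasing order) are [1, 1].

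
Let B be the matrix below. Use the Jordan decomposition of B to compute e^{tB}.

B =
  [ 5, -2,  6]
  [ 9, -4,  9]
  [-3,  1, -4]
e^{tB} =
  [6*t*exp(-t) + exp(-t), -2*t*exp(-t), 6*t*exp(-t)]
  [9*t*exp(-t), -3*t*exp(-t) + exp(-t), 9*t*exp(-t)]
  [-3*t*exp(-t), t*exp(-t), -3*t*exp(-t) + exp(-t)]

Strategy: write B = P · J · P⁻¹ where J is a Jordan canonical form, so e^{tB} = P · e^{tJ} · P⁻¹, and e^{tJ} can be computed block-by-block.

B has Jordan form
J =
  [-1,  1,  0]
  [ 0, -1,  0]
  [ 0,  0, -1]
(up to reordering of blocks).

Per-block formulas:
  For a 2×2 Jordan block J_2(-1): exp(t · J_2(-1)) = e^(-1t)·(I + t·N), where N is the 2×2 nilpotent shift.
  For a 1×1 block at λ = -1: exp(t · [-1]) = [e^(-1t)].

After assembling e^{tJ} and conjugating by P, we get:

e^{tB} =
  [6*t*exp(-t) + exp(-t), -2*t*exp(-t), 6*t*exp(-t)]
  [9*t*exp(-t), -3*t*exp(-t) + exp(-t), 9*t*exp(-t)]
  [-3*t*exp(-t), t*exp(-t), -3*t*exp(-t) + exp(-t)]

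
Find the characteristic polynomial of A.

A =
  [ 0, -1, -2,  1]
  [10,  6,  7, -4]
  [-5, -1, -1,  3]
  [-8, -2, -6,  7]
x^4 - 12*x^3 + 54*x^2 - 108*x + 81

Expanding det(x·I − A) (e.g. by cofactor expansion or by noting that A is similar to its Jordan form J, which has the same characteristic polynomial as A) gives
  χ_A(x) = x^4 - 12*x^3 + 54*x^2 - 108*x + 81
which factors as (x - 3)^4. The eigenvalues (with algebraic multiplicities) are λ = 3 with multiplicity 4.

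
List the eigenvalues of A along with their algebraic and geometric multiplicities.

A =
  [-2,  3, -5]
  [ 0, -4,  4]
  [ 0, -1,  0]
λ = -2: alg = 3, geom = 1

Step 1 — factor the characteristic polynomial to read off the algebraic multiplicities:
  χ_A(x) = (x + 2)^3

Step 2 — compute geometric multiplicities via the rank-nullity identity g(λ) = n − rank(A − λI):
  rank(A − (-2)·I) = 2, so dim ker(A − (-2)·I) = n − 2 = 1

Summary:
  λ = -2: algebraic multiplicity = 3, geometric multiplicity = 1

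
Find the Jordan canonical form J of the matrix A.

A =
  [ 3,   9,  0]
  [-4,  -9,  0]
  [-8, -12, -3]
J_2(-3) ⊕ J_1(-3)

The characteristic polynomial is
  det(x·I − A) = x^3 + 9*x^2 + 27*x + 27 = (x + 3)^3

Eigenvalues and multiplicities (the geometric multiplicity of λ is n − rank(A − λI), which equals the number of Jordan blocks for λ):
  λ = -3: algebraic multiplicity = 3, geometric multiplicity = 2

Determining the block sizes for each eigenvalue:
  λ = -3: 2 blocks summing to 3 forces exactly one block of size 2 and the rest size 1 → block sizes [2, 1]

Assembling the blocks gives a Jordan form
J =
  [-3,  1,  0]
  [ 0, -3,  0]
  [ 0,  0, -3]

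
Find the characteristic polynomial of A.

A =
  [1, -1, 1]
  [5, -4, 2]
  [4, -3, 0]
x^3 + 3*x^2 + 3*x + 1

Expanding det(x·I − A) (e.g. by cofactor expansion or by noting that A is similar to its Jordan form J, which has the same characteristic polynomial as A) gives
  χ_A(x) = x^3 + 3*x^2 + 3*x + 1
which factors as (x + 1)^3. The eigenvalues (with algebraic multiplicities) are λ = -1 with multiplicity 3.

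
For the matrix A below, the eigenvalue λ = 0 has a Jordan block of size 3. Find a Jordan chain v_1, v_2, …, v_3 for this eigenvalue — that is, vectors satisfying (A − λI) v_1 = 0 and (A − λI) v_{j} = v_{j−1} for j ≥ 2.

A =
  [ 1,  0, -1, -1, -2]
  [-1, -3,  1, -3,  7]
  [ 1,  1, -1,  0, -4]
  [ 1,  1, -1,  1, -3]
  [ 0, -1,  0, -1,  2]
A Jordan chain for λ = 0 of length 3:
v_1 = (-1, 0, -1, 0, 0)ᵀ
v_2 = (1, -1, 1, 1, 0)ᵀ
v_3 = (1, 0, 0, 0, 0)ᵀ

Let N = A − (0)·I. We want v_3 with N^3 v_3 = 0 but N^2 v_3 ≠ 0; then v_{j-1} := N · v_j for j = 3, …, 2.

Pick v_3 = (1, 0, 0, 0, 0)ᵀ.
Then v_2 = N · v_3 = (1, -1, 1, 1, 0)ᵀ.
Then v_1 = N · v_2 = (-1, 0, -1, 0, 0)ᵀ.

Sanity check: (A − (0)·I) v_1 = (0, 0, 0, 0, 0)ᵀ = 0. ✓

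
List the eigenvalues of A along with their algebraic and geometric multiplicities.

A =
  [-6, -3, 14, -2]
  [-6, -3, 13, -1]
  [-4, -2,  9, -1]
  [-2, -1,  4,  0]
λ = 0: alg = 4, geom = 2

Step 1 — factor the characteristic polynomial to read off the algebraic multiplicities:
  χ_A(x) = x^4

Step 2 — compute geometric multiplicities via the rank-nullity identity g(λ) = n − rank(A − λI):
  rank(A − (0)·I) = 2, so dim ker(A − (0)·I) = n − 2 = 2

Summary:
  λ = 0: algebraic multiplicity = 4, geometric multiplicity = 2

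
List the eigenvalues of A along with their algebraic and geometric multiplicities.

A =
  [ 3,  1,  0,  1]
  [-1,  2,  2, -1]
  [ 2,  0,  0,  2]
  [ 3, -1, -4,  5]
λ = 2: alg = 3, geom = 1; λ = 4: alg = 1, geom = 1

Step 1 — factor the characteristic polynomial to read off the algebraic multiplicities:
  χ_A(x) = (x - 4)*(x - 2)^3

Step 2 — compute geometric multiplicities via the rank-nullity identity g(λ) = n − rank(A − λI):
  rank(A − (2)·I) = 3, so dim ker(A − (2)·I) = n − 3 = 1
  rank(A − (4)·I) = 3, so dim ker(A − (4)·I) = n − 3 = 1

Summary:
  λ = 2: algebraic multiplicity = 3, geometric multiplicity = 1
  λ = 4: algebraic multiplicity = 1, geometric multiplicity = 1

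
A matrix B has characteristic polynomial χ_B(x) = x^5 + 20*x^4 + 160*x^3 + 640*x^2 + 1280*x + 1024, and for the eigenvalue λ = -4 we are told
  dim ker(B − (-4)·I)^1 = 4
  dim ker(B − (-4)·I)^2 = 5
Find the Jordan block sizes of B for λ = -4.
Block sizes for λ = -4: [2, 1, 1, 1]

From the dimensions of kernels of powers, the number of Jordan blocks of size at least j is d_j − d_{j−1} where d_j = dim ker(N^j) (with d_0 = 0). Computing the differences gives [4, 1].
The number of blocks of size exactly k is (#blocks of size ≥ k) − (#blocks of size ≥ k + 1), so the partition is: 3 block(s) of size 1, 1 block(s) of size 2.
In nonincreasing order the block sizes are [2, 1, 1, 1].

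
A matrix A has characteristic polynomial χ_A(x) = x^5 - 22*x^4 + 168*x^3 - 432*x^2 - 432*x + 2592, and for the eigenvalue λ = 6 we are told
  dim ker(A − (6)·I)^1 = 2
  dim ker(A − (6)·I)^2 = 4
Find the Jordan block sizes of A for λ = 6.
Block sizes for λ = 6: [2, 2]

From the dimensions of kernels of powers, the number of Jordan blocks of size at least j is d_j − d_{j−1} where d_j = dim ker(N^j) (with d_0 = 0). Computing the differences gives [2, 2].
The number of blocks of size exactly k is (#blocks of size ≥ k) − (#blocks of size ≥ k + 1), so the partition is: 2 block(s) of size 2.
In nonincreasing order the block sizes are [2, 2].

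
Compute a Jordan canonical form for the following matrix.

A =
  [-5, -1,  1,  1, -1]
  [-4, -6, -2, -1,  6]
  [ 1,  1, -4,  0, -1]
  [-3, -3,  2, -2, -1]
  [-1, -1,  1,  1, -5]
J_2(-5) ⊕ J_2(-4) ⊕ J_1(-4)

The characteristic polynomial is
  det(x·I − A) = x^5 + 22*x^4 + 193*x^3 + 844*x^2 + 1840*x + 1600 = (x + 4)^3*(x + 5)^2

Eigenvalues and multiplicities (the geometric multiplicity of λ is n − rank(A − λI), which equals the number of Jordan blocks for λ):
  λ = -5: algebraic multiplicity = 2, geometric multiplicity = 1
  λ = -4: algebraic multiplicity = 3, geometric multiplicity = 2

Determining the block sizes for each eigenvalue:
  λ = -5: one block (gm = 1), so the single block has size am = 2 → block sizes [2]
  λ = -4: 2 blocks summing to 3 forces exactly one block of size 2 and the rest size 1 → block sizes [2, 1]

Assembling the blocks gives a Jordan form
J =
  [-5,  1,  0,  0,  0]
  [ 0, -5,  0,  0,  0]
  [ 0,  0, -4,  1,  0]
  [ 0,  0,  0, -4,  0]
  [ 0,  0,  0,  0, -4]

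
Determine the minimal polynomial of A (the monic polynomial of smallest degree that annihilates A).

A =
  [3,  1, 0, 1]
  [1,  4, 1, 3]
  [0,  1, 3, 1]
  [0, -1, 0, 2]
x^3 - 9*x^2 + 27*x - 27

The characteristic polynomial is χ_A(x) = (x - 3)^4, so the eigenvalues are known. The minimal polynomial is
  m_A(x) = Π_λ (x − λ)^{k_λ}
where k_λ is the size of the *largest* Jordan block for λ (equivalently, the smallest k with (A − λI)^k v = 0 for every generalised eigenvector v of λ).

  λ = 3: largest Jordan block has size 3, contributing (x − 3)^3

So m_A(x) = (x - 3)^3 = x^3 - 9*x^2 + 27*x - 27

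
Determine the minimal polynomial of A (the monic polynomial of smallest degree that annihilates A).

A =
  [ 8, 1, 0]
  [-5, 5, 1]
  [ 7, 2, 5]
x^3 - 18*x^2 + 108*x - 216

The characteristic polynomial is χ_A(x) = (x - 6)^3, so the eigenvalues are known. The minimal polynomial is
  m_A(x) = Π_λ (x − λ)^{k_λ}
where k_λ is the size of the *largest* Jordan block for λ (equivalently, the smallest k with (A − λI)^k v = 0 for every generalised eigenvector v of λ).

  λ = 6: largest Jordan block has size 3, contributing (x − 6)^3

So m_A(x) = (x - 6)^3 = x^3 - 18*x^2 + 108*x - 216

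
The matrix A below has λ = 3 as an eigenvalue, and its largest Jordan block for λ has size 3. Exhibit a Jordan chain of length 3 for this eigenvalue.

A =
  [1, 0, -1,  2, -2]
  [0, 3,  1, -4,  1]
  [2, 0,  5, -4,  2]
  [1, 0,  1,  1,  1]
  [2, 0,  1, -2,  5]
A Jordan chain for λ = 3 of length 3:
v_1 = (0, -1, 0, 0, 0)ᵀ
v_2 = (-1, 1, 2, 1, 1)ᵀ
v_3 = (0, 0, 1, 0, 0)ᵀ

Let N = A − (3)·I. We want v_3 with N^3 v_3 = 0 but N^2 v_3 ≠ 0; then v_{j-1} := N · v_j for j = 3, …, 2.

Pick v_3 = (0, 0, 1, 0, 0)ᵀ.
Then v_2 = N · v_3 = (-1, 1, 2, 1, 1)ᵀ.
Then v_1 = N · v_2 = (0, -1, 0, 0, 0)ᵀ.

Sanity check: (A − (3)·I) v_1 = (0, 0, 0, 0, 0)ᵀ = 0. ✓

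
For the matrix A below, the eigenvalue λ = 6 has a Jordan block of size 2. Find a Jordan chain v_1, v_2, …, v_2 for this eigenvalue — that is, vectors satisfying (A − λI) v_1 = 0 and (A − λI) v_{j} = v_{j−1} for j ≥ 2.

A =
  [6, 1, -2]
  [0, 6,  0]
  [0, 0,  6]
A Jordan chain for λ = 6 of length 2:
v_1 = (1, 0, 0)ᵀ
v_2 = (0, 1, 0)ᵀ

Let N = A − (6)·I. We want v_2 with N^2 v_2 = 0 but N^1 v_2 ≠ 0; then v_{j-1} := N · v_j for j = 2, …, 2.

Pick v_2 = (0, 1, 0)ᵀ.
Then v_1 = N · v_2 = (1, 0, 0)ᵀ.

Sanity check: (A − (6)·I) v_1 = (0, 0, 0)ᵀ = 0. ✓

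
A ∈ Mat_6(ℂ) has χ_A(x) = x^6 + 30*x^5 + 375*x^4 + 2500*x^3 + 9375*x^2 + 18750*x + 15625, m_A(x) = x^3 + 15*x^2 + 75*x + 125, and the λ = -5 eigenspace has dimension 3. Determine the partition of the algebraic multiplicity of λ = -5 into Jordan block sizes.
Block sizes for λ = -5: [3, 2, 1]

Step 1 — from the characteristic polynomial, algebraic multiplicity of λ = -5 is 6. From dim ker(A − (-5)·I) = 3, there are exactly 3 Jordan blocks for λ = -5.
Step 2 — from the minimal polynomial, the factor (x + 5)^3 tells us the largest block for λ = -5 has size 3.
Step 3 — with total size 6, 3 blocks, and largest block 3, the block sizes (in nonincreasing order) are [3, 2, 1].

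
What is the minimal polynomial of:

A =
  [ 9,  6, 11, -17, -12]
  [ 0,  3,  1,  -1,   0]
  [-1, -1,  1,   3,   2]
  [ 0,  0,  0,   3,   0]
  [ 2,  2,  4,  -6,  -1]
x^3 - 9*x^2 + 27*x - 27

The characteristic polynomial is χ_A(x) = (x - 3)^5, so the eigenvalues are known. The minimal polynomial is
  m_A(x) = Π_λ (x − λ)^{k_λ}
where k_λ is the size of the *largest* Jordan block for λ (equivalently, the smallest k with (A − λI)^k v = 0 for every generalised eigenvector v of λ).

  λ = 3: largest Jordan block has size 3, contributing (x − 3)^3

So m_A(x) = (x - 3)^3 = x^3 - 9*x^2 + 27*x - 27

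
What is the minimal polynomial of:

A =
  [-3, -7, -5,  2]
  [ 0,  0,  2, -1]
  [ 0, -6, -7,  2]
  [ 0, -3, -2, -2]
x^3 + 9*x^2 + 27*x + 27

The characteristic polynomial is χ_A(x) = (x + 3)^4, so the eigenvalues are known. The minimal polynomial is
  m_A(x) = Π_λ (x − λ)^{k_λ}
where k_λ is the size of the *largest* Jordan block for λ (equivalently, the smallest k with (A − λI)^k v = 0 for every generalised eigenvector v of λ).

  λ = -3: largest Jordan block has size 3, contributing (x + 3)^3

So m_A(x) = (x + 3)^3 = x^3 + 9*x^2 + 27*x + 27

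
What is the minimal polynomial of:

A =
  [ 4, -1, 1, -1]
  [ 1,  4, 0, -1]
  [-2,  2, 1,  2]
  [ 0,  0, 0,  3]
x^3 - 9*x^2 + 27*x - 27

The characteristic polynomial is χ_A(x) = (x - 3)^4, so the eigenvalues are known. The minimal polynomial is
  m_A(x) = Π_λ (x − λ)^{k_λ}
where k_λ is the size of the *largest* Jordan block for λ (equivalently, the smallest k with (A − λI)^k v = 0 for every generalised eigenvector v of λ).

  λ = 3: largest Jordan block has size 3, contributing (x − 3)^3

So m_A(x) = (x - 3)^3 = x^3 - 9*x^2 + 27*x - 27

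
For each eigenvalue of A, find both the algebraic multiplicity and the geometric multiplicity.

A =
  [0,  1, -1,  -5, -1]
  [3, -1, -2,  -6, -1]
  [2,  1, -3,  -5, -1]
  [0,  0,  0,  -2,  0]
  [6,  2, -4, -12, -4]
λ = -2: alg = 5, geom = 3

Step 1 — factor the characteristic polynomial to read off the algebraic multiplicities:
  χ_A(x) = (x + 2)^5

Step 2 — compute geometric multiplicities via the rank-nullity identity g(λ) = n − rank(A − λI):
  rank(A − (-2)·I) = 2, so dim ker(A − (-2)·I) = n − 2 = 3

Summary:
  λ = -2: algebraic multiplicity = 5, geometric multiplicity = 3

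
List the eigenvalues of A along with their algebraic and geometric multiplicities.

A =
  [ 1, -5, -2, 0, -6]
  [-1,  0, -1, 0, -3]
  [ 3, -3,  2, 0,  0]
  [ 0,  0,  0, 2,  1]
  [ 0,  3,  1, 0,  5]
λ = 2: alg = 5, geom = 2

Step 1 — factor the characteristic polynomial to read off the algebraic multiplicities:
  χ_A(x) = (x - 2)^5

Step 2 — compute geometric multiplicities via the rank-nullity identity g(λ) = n − rank(A − λI):
  rank(A − (2)·I) = 3, so dim ker(A − (2)·I) = n − 3 = 2

Summary:
  λ = 2: algebraic multiplicity = 5, geometric multiplicity = 2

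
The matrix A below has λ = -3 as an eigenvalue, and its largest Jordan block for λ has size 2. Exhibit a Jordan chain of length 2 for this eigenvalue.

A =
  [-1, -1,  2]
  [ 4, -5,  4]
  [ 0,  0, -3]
A Jordan chain for λ = -3 of length 2:
v_1 = (2, 4, 0)ᵀ
v_2 = (1, 0, 0)ᵀ

Let N = A − (-3)·I. We want v_2 with N^2 v_2 = 0 but N^1 v_2 ≠ 0; then v_{j-1} := N · v_j for j = 2, …, 2.

Pick v_2 = (1, 0, 0)ᵀ.
Then v_1 = N · v_2 = (2, 4, 0)ᵀ.

Sanity check: (A − (-3)·I) v_1 = (0, 0, 0)ᵀ = 0. ✓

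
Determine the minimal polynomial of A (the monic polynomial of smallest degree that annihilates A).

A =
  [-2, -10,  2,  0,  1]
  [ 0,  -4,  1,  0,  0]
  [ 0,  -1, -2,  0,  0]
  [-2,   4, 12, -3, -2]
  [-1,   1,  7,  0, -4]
x^3 + 9*x^2 + 27*x + 27

The characteristic polynomial is χ_A(x) = (x + 3)^5, so the eigenvalues are known. The minimal polynomial is
  m_A(x) = Π_λ (x − λ)^{k_λ}
where k_λ is the size of the *largest* Jordan block for λ (equivalently, the smallest k with (A − λI)^k v = 0 for every generalised eigenvector v of λ).

  λ = -3: largest Jordan block has size 3, contributing (x + 3)^3

So m_A(x) = (x + 3)^3 = x^3 + 9*x^2 + 27*x + 27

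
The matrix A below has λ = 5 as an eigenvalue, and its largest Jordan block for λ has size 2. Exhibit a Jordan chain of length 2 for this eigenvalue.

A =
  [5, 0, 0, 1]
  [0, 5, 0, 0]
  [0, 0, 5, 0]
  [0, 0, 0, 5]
A Jordan chain for λ = 5 of length 2:
v_1 = (1, 0, 0, 0)ᵀ
v_2 = (0, 0, 0, 1)ᵀ

Let N = A − (5)·I. We want v_2 with N^2 v_2 = 0 but N^1 v_2 ≠ 0; then v_{j-1} := N · v_j for j = 2, …, 2.

Pick v_2 = (0, 0, 0, 1)ᵀ.
Then v_1 = N · v_2 = (1, 0, 0, 0)ᵀ.

Sanity check: (A − (5)·I) v_1 = (0, 0, 0, 0)ᵀ = 0. ✓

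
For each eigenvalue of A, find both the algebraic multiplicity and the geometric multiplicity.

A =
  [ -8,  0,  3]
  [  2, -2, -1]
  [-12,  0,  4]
λ = -2: alg = 3, geom = 2

Step 1 — factor the characteristic polynomial to read off the algebraic multiplicities:
  χ_A(x) = (x + 2)^3

Step 2 — compute geometric multiplicities via the rank-nullity identity g(λ) = n − rank(A − λI):
  rank(A − (-2)·I) = 1, so dim ker(A − (-2)·I) = n − 1 = 2

Summary:
  λ = -2: algebraic multiplicity = 3, geometric multiplicity = 2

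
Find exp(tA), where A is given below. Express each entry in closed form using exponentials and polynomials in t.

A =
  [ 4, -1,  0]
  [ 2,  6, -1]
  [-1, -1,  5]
e^{tA} =
  [-t^2*exp(5*t)/2 - t*exp(5*t) + exp(5*t), -t*exp(5*t), t^2*exp(5*t)/2]
  [t^2*exp(5*t)/2 + 2*t*exp(5*t), t*exp(5*t) + exp(5*t), -t^2*exp(5*t)/2 - t*exp(5*t)]
  [-t^2*exp(5*t)/2 - t*exp(5*t), -t*exp(5*t), t^2*exp(5*t)/2 + exp(5*t)]

Strategy: write A = P · J · P⁻¹ where J is a Jordan canonical form, so e^{tA} = P · e^{tJ} · P⁻¹, and e^{tJ} can be computed block-by-block.

A has Jordan form
J =
  [5, 1, 0]
  [0, 5, 1]
  [0, 0, 5]
(up to reordering of blocks).

Per-block formulas:
  For a 3×3 Jordan block J_3(5): exp(t · J_3(5)) = e^(5t)·(I + t·N + (t^2/2)·N^2), where N is the 3×3 nilpotent shift.

After assembling e^{tJ} and conjugating by P, we get:

e^{tA} =
  [-t^2*exp(5*t)/2 - t*exp(5*t) + exp(5*t), -t*exp(5*t), t^2*exp(5*t)/2]
  [t^2*exp(5*t)/2 + 2*t*exp(5*t), t*exp(5*t) + exp(5*t), -t^2*exp(5*t)/2 - t*exp(5*t)]
  [-t^2*exp(5*t)/2 - t*exp(5*t), -t*exp(5*t), t^2*exp(5*t)/2 + exp(5*t)]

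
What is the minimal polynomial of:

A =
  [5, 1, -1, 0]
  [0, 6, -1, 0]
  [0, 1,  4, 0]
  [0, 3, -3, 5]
x^2 - 10*x + 25

The characteristic polynomial is χ_A(x) = (x - 5)^4, so the eigenvalues are known. The minimal polynomial is
  m_A(x) = Π_λ (x − λ)^{k_λ}
where k_λ is the size of the *largest* Jordan block for λ (equivalently, the smallest k with (A − λI)^k v = 0 for every generalised eigenvector v of λ).

  λ = 5: largest Jordan block has size 2, contributing (x − 5)^2

So m_A(x) = (x - 5)^2 = x^2 - 10*x + 25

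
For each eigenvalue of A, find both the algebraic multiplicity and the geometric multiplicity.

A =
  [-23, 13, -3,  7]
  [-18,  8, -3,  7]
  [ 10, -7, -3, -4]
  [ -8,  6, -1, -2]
λ = -5: alg = 4, geom = 2

Step 1 — factor the characteristic polynomial to read off the algebraic multiplicities:
  χ_A(x) = (x + 5)^4

Step 2 — compute geometric multiplicities via the rank-nullity identity g(λ) = n − rank(A − λI):
  rank(A − (-5)·I) = 2, so dim ker(A − (-5)·I) = n − 2 = 2

Summary:
  λ = -5: algebraic multiplicity = 4, geometric multiplicity = 2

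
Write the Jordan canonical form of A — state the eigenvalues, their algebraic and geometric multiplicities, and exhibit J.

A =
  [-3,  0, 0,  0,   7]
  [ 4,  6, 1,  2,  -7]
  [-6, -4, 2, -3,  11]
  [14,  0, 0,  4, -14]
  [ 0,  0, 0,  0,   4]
J_1(-3) ⊕ J_3(4) ⊕ J_1(4)

The characteristic polynomial is
  det(x·I − A) = x^5 - 13*x^4 + 48*x^3 + 32*x^2 - 512*x + 768 = (x - 4)^4*(x + 3)

Eigenvalues and multiplicities (the geometric multiplicity of λ is n − rank(A − λI), which equals the number of Jordan blocks for λ):
  λ = -3: algebraic multiplicity = 1, geometric multiplicity = 1
  λ = 4: algebraic multiplicity = 4, geometric multiplicity = 2

Determining the block sizes for each eigenvalue:
  λ = -3: one block (gm = 1), so the single block has size am = 1 → block sizes [1]
  λ = 4: with am = 4 and gm = 2, the partition is not yet determined (e.g. several partitions of 4 into 2 parts exist). Let N = A − (4)·I. Computing rank(N^1) = 3, rank(N^2) = 2, rank(N^3) = 1; the number of blocks of size ≥ j is rank(N^{j−1}) − rank(N^j), giving [2, 1, 1]. So we have 1 block(s) of size 3, 1 block(s) of size 1 → block sizes [3, 1]

Assembling the blocks gives a Jordan form
J =
  [-3, 0, 0, 0, 0]
  [ 0, 4, 1, 0, 0]
  [ 0, 0, 4, 1, 0]
  [ 0, 0, 0, 4, 0]
  [ 0, 0, 0, 0, 4]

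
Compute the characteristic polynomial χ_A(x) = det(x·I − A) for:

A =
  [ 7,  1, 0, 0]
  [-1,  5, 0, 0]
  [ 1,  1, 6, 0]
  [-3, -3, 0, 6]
x^4 - 24*x^3 + 216*x^2 - 864*x + 1296

Expanding det(x·I − A) (e.g. by cofactor expansion or by noting that A is similar to its Jordan form J, which has the same characteristic polynomial as A) gives
  χ_A(x) = x^4 - 24*x^3 + 216*x^2 - 864*x + 1296
which factors as (x - 6)^4. The eigenvalues (with algebraic multiplicities) are λ = 6 with multiplicity 4.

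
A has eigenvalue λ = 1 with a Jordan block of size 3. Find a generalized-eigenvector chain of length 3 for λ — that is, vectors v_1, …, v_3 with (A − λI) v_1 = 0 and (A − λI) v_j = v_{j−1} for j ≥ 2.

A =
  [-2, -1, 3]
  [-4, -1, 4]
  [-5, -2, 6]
A Jordan chain for λ = 1 of length 3:
v_1 = (-2, 0, -2)ᵀ
v_2 = (-3, -4, -5)ᵀ
v_3 = (1, 0, 0)ᵀ

Let N = A − (1)·I. We want v_3 with N^3 v_3 = 0 but N^2 v_3 ≠ 0; then v_{j-1} := N · v_j for j = 3, …, 2.

Pick v_3 = (1, 0, 0)ᵀ.
Then v_2 = N · v_3 = (-3, -4, -5)ᵀ.
Then v_1 = N · v_2 = (-2, 0, -2)ᵀ.

Sanity check: (A − (1)·I) v_1 = (0, 0, 0)ᵀ = 0. ✓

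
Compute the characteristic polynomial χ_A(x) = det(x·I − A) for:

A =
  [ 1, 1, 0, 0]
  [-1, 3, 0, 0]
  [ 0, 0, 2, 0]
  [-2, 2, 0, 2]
x^4 - 8*x^3 + 24*x^2 - 32*x + 16

Expanding det(x·I − A) (e.g. by cofactor expansion or by noting that A is similar to its Jordan form J, which has the same characteristic polynomial as A) gives
  χ_A(x) = x^4 - 8*x^3 + 24*x^2 - 32*x + 16
which factors as (x - 2)^4. The eigenvalues (with algebraic multiplicities) are λ = 2 with multiplicity 4.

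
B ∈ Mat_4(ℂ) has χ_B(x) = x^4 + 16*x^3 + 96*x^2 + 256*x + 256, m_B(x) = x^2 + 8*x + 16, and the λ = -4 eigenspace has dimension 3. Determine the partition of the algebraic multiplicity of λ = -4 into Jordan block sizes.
Block sizes for λ = -4: [2, 1, 1]

Step 1 — from the characteristic polynomial, algebraic multiplicity of λ = -4 is 4. From dim ker(B − (-4)·I) = 3, there are exactly 3 Jordan blocks for λ = -4.
Step 2 — from the minimal polynomial, the factor (x + 4)^2 tells us the largest block for λ = -4 has size 2.
Step 3 — with total size 4, 3 blocks, and largest block 2, the block sizes (in nonincreasing order) are [2, 1, 1].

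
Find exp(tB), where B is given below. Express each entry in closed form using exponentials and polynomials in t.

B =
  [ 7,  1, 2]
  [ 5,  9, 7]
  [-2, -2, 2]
e^{tB} =
  [t^2*exp(6*t) + t*exp(6*t) + exp(6*t), t*exp(6*t), t^2*exp(6*t)/2 + 2*t*exp(6*t)]
  [3*t^2*exp(6*t) + 5*t*exp(6*t), 3*t*exp(6*t) + exp(6*t), 3*t^2*exp(6*t)/2 + 7*t*exp(6*t)]
  [-2*t^2*exp(6*t) - 2*t*exp(6*t), -2*t*exp(6*t), -t^2*exp(6*t) - 4*t*exp(6*t) + exp(6*t)]

Strategy: write B = P · J · P⁻¹ where J is a Jordan canonical form, so e^{tB} = P · e^{tJ} · P⁻¹, and e^{tJ} can be computed block-by-block.

B has Jordan form
J =
  [6, 1, 0]
  [0, 6, 1]
  [0, 0, 6]
(up to reordering of blocks).

Per-block formulas:
  For a 3×3 Jordan block J_3(6): exp(t · J_3(6)) = e^(6t)·(I + t·N + (t^2/2)·N^2), where N is the 3×3 nilpotent shift.

After assembling e^{tJ} and conjugating by P, we get:

e^{tB} =
  [t^2*exp(6*t) + t*exp(6*t) + exp(6*t), t*exp(6*t), t^2*exp(6*t)/2 + 2*t*exp(6*t)]
  [3*t^2*exp(6*t) + 5*t*exp(6*t), 3*t*exp(6*t) + exp(6*t), 3*t^2*exp(6*t)/2 + 7*t*exp(6*t)]
  [-2*t^2*exp(6*t) - 2*t*exp(6*t), -2*t*exp(6*t), -t^2*exp(6*t) - 4*t*exp(6*t) + exp(6*t)]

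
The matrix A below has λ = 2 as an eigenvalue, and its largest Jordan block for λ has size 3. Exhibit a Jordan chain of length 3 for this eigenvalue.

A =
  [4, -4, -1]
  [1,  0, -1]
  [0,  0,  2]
A Jordan chain for λ = 2 of length 3:
v_1 = (2, 1, 0)ᵀ
v_2 = (-1, -1, 0)ᵀ
v_3 = (0, 0, 1)ᵀ

Let N = A − (2)·I. We want v_3 with N^3 v_3 = 0 but N^2 v_3 ≠ 0; then v_{j-1} := N · v_j for j = 3, …, 2.

Pick v_3 = (0, 0, 1)ᵀ.
Then v_2 = N · v_3 = (-1, -1, 0)ᵀ.
Then v_1 = N · v_2 = (2, 1, 0)ᵀ.

Sanity check: (A − (2)·I) v_1 = (0, 0, 0)ᵀ = 0. ✓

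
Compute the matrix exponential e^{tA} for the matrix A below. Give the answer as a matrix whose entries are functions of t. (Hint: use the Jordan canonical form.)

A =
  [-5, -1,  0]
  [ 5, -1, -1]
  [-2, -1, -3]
e^{tA} =
  [-t^2*exp(-3*t)/2 - 2*t*exp(-3*t) + exp(-3*t), -t*exp(-3*t), t^2*exp(-3*t)/2]
  [t^2*exp(-3*t) + 5*t*exp(-3*t), 2*t*exp(-3*t) + exp(-3*t), -t^2*exp(-3*t) - t*exp(-3*t)]
  [-t^2*exp(-3*t)/2 - 2*t*exp(-3*t), -t*exp(-3*t), t^2*exp(-3*t)/2 + exp(-3*t)]

Strategy: write A = P · J · P⁻¹ where J is a Jordan canonical form, so e^{tA} = P · e^{tJ} · P⁻¹, and e^{tJ} can be computed block-by-block.

A has Jordan form
J =
  [-3,  1,  0]
  [ 0, -3,  1]
  [ 0,  0, -3]
(up to reordering of blocks).

Per-block formulas:
  For a 3×3 Jordan block J_3(-3): exp(t · J_3(-3)) = e^(-3t)·(I + t·N + (t^2/2)·N^2), where N is the 3×3 nilpotent shift.

After assembling e^{tJ} and conjugating by P, we get:

e^{tA} =
  [-t^2*exp(-3*t)/2 - 2*t*exp(-3*t) + exp(-3*t), -t*exp(-3*t), t^2*exp(-3*t)/2]
  [t^2*exp(-3*t) + 5*t*exp(-3*t), 2*t*exp(-3*t) + exp(-3*t), -t^2*exp(-3*t) - t*exp(-3*t)]
  [-t^2*exp(-3*t)/2 - 2*t*exp(-3*t), -t*exp(-3*t), t^2*exp(-3*t)/2 + exp(-3*t)]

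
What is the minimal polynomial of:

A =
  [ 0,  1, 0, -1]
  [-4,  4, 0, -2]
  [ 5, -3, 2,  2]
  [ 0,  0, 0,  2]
x^3 - 6*x^2 + 12*x - 8

The characteristic polynomial is χ_A(x) = (x - 2)^4, so the eigenvalues are known. The minimal polynomial is
  m_A(x) = Π_λ (x − λ)^{k_λ}
where k_λ is the size of the *largest* Jordan block for λ (equivalently, the smallest k with (A − λI)^k v = 0 for every generalised eigenvector v of λ).

  λ = 2: largest Jordan block has size 3, contributing (x − 2)^3

So m_A(x) = (x - 2)^3 = x^3 - 6*x^2 + 12*x - 8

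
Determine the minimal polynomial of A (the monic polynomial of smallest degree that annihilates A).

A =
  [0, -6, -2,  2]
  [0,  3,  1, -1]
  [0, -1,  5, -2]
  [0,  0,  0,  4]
x^4 - 12*x^3 + 48*x^2 - 64*x

The characteristic polynomial is χ_A(x) = x*(x - 4)^3, so the eigenvalues are known. The minimal polynomial is
  m_A(x) = Π_λ (x − λ)^{k_λ}
where k_λ is the size of the *largest* Jordan block for λ (equivalently, the smallest k with (A − λI)^k v = 0 for every generalised eigenvector v of λ).

  λ = 0: largest Jordan block has size 1, contributing (x − 0)
  λ = 4: largest Jordan block has size 3, contributing (x − 4)^3

So m_A(x) = x*(x - 4)^3 = x^4 - 12*x^3 + 48*x^2 - 64*x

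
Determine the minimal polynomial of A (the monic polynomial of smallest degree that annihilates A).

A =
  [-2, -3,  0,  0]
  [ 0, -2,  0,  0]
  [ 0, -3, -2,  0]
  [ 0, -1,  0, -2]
x^2 + 4*x + 4

The characteristic polynomial is χ_A(x) = (x + 2)^4, so the eigenvalues are known. The minimal polynomial is
  m_A(x) = Π_λ (x − λ)^{k_λ}
where k_λ is the size of the *largest* Jordan block for λ (equivalently, the smallest k with (A − λI)^k v = 0 for every generalised eigenvector v of λ).

  λ = -2: largest Jordan block has size 2, contributing (x + 2)^2

So m_A(x) = (x + 2)^2 = x^2 + 4*x + 4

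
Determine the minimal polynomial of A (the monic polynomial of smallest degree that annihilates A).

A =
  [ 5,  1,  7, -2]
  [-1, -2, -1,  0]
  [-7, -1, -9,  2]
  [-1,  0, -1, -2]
x^3 + 6*x^2 + 12*x + 8

The characteristic polynomial is χ_A(x) = (x + 2)^4, so the eigenvalues are known. The minimal polynomial is
  m_A(x) = Π_λ (x − λ)^{k_λ}
where k_λ is the size of the *largest* Jordan block for λ (equivalently, the smallest k with (A − λI)^k v = 0 for every generalised eigenvector v of λ).

  λ = -2: largest Jordan block has size 3, contributing (x + 2)^3

So m_A(x) = (x + 2)^3 = x^3 + 6*x^2 + 12*x + 8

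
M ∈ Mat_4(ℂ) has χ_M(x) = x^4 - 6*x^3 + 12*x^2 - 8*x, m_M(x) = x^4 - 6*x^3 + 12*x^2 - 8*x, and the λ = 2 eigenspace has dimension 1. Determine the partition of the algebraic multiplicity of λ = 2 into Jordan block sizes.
Block sizes for λ = 2: [3]

Step 1 — from the characteristic polynomial, algebraic multiplicity of λ = 2 is 3. From dim ker(M − (2)·I) = 1, there are exactly 1 Jordan blocks for λ = 2.
Step 2 — from the minimal polynomial, the factor (x − 2)^3 tells us the largest block for λ = 2 has size 3.
Step 3 — with total size 3, 1 blocks, and largest block 3, the block sizes (in nonincreasing order) are [3].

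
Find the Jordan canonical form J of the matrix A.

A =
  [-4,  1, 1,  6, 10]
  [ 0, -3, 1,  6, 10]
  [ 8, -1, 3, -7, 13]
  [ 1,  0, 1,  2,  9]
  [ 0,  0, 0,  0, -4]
J_2(-4) ⊕ J_1(-4) ⊕ J_2(3)

The characteristic polynomial is
  det(x·I − A) = x^5 + 6*x^4 - 15*x^3 - 116*x^2 + 48*x + 576 = (x - 3)^2*(x + 4)^3

Eigenvalues and multiplicities (the geometric multiplicity of λ is n − rank(A − λI), which equals the number of Jordan blocks for λ):
  λ = -4: algebraic multiplicity = 3, geometric multiplicity = 2
  λ = 3: algebraic multiplicity = 2, geometric multiplicity = 1

Determining the block sizes for each eigenvalue:
  λ = -4: 2 blocks summing to 3 forces exactly one block of size 2 and the rest size 1 → block sizes [2, 1]
  λ = 3: one block (gm = 1), so the single block has size am = 2 → block sizes [2]

Assembling the blocks gives a Jordan form
J =
  [-4,  1,  0, 0, 0]
  [ 0, -4,  0, 0, 0]
  [ 0,  0, -4, 0, 0]
  [ 0,  0,  0, 3, 1]
  [ 0,  0,  0, 0, 3]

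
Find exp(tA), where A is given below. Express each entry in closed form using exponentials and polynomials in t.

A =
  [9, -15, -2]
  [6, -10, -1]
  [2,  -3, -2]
e^{tA} =
  [3*t^2*exp(-t) + 10*t*exp(-t) + exp(-t), -9*t^2*exp(-t)/2 - 15*t*exp(-t), -3*t^2*exp(-t)/2 - 2*t*exp(-t)]
  [2*t^2*exp(-t) + 6*t*exp(-t), -3*t^2*exp(-t) - 9*t*exp(-t) + exp(-t), -t^2*exp(-t) - t*exp(-t)]
  [2*t*exp(-t), -3*t*exp(-t), -t*exp(-t) + exp(-t)]

Strategy: write A = P · J · P⁻¹ where J is a Jordan canonical form, so e^{tA} = P · e^{tJ} · P⁻¹, and e^{tJ} can be computed block-by-block.

A has Jordan form
J =
  [-1,  1,  0]
  [ 0, -1,  1]
  [ 0,  0, -1]
(up to reordering of blocks).

Per-block formulas:
  For a 3×3 Jordan block J_3(-1): exp(t · J_3(-1)) = e^(-1t)·(I + t·N + (t^2/2)·N^2), where N is the 3×3 nilpotent shift.

After assembling e^{tJ} and conjugating by P, we get:

e^{tA} =
  [3*t^2*exp(-t) + 10*t*exp(-t) + exp(-t), -9*t^2*exp(-t)/2 - 15*t*exp(-t), -3*t^2*exp(-t)/2 - 2*t*exp(-t)]
  [2*t^2*exp(-t) + 6*t*exp(-t), -3*t^2*exp(-t) - 9*t*exp(-t) + exp(-t), -t^2*exp(-t) - t*exp(-t)]
  [2*t*exp(-t), -3*t*exp(-t), -t*exp(-t) + exp(-t)]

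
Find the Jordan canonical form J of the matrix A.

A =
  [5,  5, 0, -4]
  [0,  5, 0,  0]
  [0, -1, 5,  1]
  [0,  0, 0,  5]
J_2(5) ⊕ J_2(5)

The characteristic polynomial is
  det(x·I − A) = x^4 - 20*x^3 + 150*x^2 - 500*x + 625 = (x - 5)^4

Eigenvalues and multiplicities (the geometric multiplicity of λ is n − rank(A − λI), which equals the number of Jordan blocks for λ):
  λ = 5: algebraic multiplicity = 4, geometric multiplicity = 2

Determining the block sizes for each eigenvalue:
  λ = 5: with am = 4 and gm = 2, the partition is not yet determined (e.g. several partitions of 4 into 2 parts exist). Let N = A − (5)·I. Computing rank(N^1) = 2, rank(N^2) = 0; the number of blocks of size ≥ j is rank(N^{j−1}) − rank(N^j), giving [2, 2]. So we have 2 block(s) of size 2 → block sizes [2, 2]

Assembling the blocks gives a Jordan form
J =
  [5, 1, 0, 0]
  [0, 5, 0, 0]
  [0, 0, 5, 1]
  [0, 0, 0, 5]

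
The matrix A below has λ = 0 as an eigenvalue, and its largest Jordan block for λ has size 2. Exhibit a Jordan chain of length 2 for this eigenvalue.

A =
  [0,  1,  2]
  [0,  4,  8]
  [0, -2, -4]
A Jordan chain for λ = 0 of length 2:
v_1 = (1, 4, -2)ᵀ
v_2 = (0, 1, 0)ᵀ

Let N = A − (0)·I. We want v_2 with N^2 v_2 = 0 but N^1 v_2 ≠ 0; then v_{j-1} := N · v_j for j = 2, …, 2.

Pick v_2 = (0, 1, 0)ᵀ.
Then v_1 = N · v_2 = (1, 4, -2)ᵀ.

Sanity check: (A − (0)·I) v_1 = (0, 0, 0)ᵀ = 0. ✓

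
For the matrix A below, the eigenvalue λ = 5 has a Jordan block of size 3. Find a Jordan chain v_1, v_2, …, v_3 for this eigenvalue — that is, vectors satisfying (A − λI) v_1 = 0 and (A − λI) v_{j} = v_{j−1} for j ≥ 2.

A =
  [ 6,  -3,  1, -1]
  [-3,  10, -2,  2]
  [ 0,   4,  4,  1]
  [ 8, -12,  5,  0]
A Jordan chain for λ = 5 of length 3:
v_1 = (2, -2, -4, 4)ᵀ
v_2 = (1, -3, 0, 8)ᵀ
v_3 = (1, 0, 0, 0)ᵀ

Let N = A − (5)·I. We want v_3 with N^3 v_3 = 0 but N^2 v_3 ≠ 0; then v_{j-1} := N · v_j for j = 3, …, 2.

Pick v_3 = (1, 0, 0, 0)ᵀ.
Then v_2 = N · v_3 = (1, -3, 0, 8)ᵀ.
Then v_1 = N · v_2 = (2, -2, -4, 4)ᵀ.

Sanity check: (A − (5)·I) v_1 = (0, 0, 0, 0)ᵀ = 0. ✓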